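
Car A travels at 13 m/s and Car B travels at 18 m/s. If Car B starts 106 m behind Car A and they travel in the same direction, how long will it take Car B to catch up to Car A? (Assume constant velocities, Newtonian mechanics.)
Relative speed: v_rel = 18 - 13 = 5 m/s
Time to catch: t = d₀/v_rel = 106/5 = 21.2 s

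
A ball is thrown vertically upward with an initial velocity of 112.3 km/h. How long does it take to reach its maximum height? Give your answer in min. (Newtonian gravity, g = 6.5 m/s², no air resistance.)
t_up = v₀/g (with unit conversion) = 0.07999 min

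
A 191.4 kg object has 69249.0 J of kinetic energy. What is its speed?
KE = ½mv² → v = √(2KE/m) = √(2×69249.0/191.4) = 26.9 m/s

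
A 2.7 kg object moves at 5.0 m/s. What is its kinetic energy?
KE = ½mv² = ½×2.7×5.0² = 33.75 J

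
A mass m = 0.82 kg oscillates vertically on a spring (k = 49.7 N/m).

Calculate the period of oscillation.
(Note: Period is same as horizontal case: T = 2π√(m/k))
T = 2π√(m/k) = 2π√(0.82/49.7) = 0.8071 s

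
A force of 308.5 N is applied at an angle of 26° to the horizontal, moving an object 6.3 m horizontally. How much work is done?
W = Fd cosθ = 308.5×6.3×cos(26°) = 1746.9 J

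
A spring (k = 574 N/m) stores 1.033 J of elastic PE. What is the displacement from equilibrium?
PE = ½kx² → x = √(2PE/k) = √(2×1.033/574) = 0.05999 m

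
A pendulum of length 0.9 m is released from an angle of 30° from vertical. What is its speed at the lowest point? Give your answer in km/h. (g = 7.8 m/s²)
h = L(1 − cosθ) = 0.9×(1 − cos30°) = 0.1206 m
v = √(2gh) = √(2×7.8×0.1206) = 1.371 m/s = 4.937 km/h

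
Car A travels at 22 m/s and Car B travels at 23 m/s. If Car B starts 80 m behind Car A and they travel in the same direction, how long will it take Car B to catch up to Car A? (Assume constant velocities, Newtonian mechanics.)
Relative speed: v_rel = 23 - 22 = 1 m/s
Time to catch: t = d₀/v_rel = 80/1 = 80.0 s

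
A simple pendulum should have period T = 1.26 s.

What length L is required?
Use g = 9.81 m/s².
T = 2π√(L/g) → L = g(T/2π)² = 9.81×(1.26/2π)² = 0.3945 m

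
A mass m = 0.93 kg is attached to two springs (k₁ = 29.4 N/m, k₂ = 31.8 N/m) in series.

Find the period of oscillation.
k_eq = k₁k₂/(k₁+k₂) = 15.28 N/m
T = 2π√(m/k_eq) = 2π√(0.93/15.28) = 1.55 s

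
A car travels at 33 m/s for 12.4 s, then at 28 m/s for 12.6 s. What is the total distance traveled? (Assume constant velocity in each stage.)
d₁ = v₁t₁ = 33 × 12.4 = 409.2 m
d₂ = v₂t₂ = 28 × 12.6 = 352.8 m
d_total = 409.2 + 352.8 = 762.0 m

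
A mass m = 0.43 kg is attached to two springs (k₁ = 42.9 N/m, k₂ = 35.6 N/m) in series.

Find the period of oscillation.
k_eq = k₁k₂/(k₁+k₂) = 19.46 N/m
T = 2π√(m/k_eq) = 2π√(0.43/19.46) = 0.9341 s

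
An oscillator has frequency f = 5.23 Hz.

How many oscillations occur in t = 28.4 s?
n = f×t = 5.23×28.4 = 148.5 oscillations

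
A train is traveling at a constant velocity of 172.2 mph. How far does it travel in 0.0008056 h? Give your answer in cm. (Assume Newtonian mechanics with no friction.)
d = vt (with unit conversion) = 22330.0 cm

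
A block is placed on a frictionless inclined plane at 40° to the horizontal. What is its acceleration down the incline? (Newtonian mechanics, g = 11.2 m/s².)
a = g sin(θ) = 11.2 × sin(40°) = 11.2 × 0.6428 = 7.2 m/s²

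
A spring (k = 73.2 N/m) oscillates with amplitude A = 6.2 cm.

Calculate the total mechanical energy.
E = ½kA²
E = ½kA² = ½×73.2×(0.062)² = 0.1407 J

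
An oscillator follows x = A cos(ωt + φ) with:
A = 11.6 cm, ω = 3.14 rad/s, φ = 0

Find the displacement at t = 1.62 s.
x = A cos(ωt + φ) = 11.6×cos(3.14×1.62 + 0) = 4.242 cm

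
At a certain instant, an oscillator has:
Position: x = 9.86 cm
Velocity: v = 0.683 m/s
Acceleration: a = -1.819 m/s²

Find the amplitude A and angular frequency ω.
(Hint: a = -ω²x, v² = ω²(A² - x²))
a = −ω²x → ω = √(|a|/x) = √(1.819/0.0986) = 4.295 rad/s
v² = ω²(A² − x²) → A = √(x² + v²/ω²) = √(0.0986² + 0.683²/4.295²) = 0.1871 m = 18.71 cm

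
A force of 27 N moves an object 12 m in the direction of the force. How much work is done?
W = Fd = 27×12 = 324.0 J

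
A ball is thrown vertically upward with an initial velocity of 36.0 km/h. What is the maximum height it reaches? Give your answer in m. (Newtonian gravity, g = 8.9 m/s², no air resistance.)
h_max = v₀²/(2g) (with unit conversion) = 5.618 m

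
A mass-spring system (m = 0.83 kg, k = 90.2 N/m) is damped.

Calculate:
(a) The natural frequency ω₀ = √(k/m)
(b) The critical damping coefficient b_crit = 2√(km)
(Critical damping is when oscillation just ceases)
ω₀ = √(k/m) = √(90.2/0.83) = 10.42 rad/s
b_crit = 2√(km) = 2√(90.2×0.83) = 17.31 kg/s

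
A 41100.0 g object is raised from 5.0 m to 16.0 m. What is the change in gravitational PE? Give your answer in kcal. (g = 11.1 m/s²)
ΔPE = mg(h₂ − h₁) = 41.1 kg × 11.1 m/s² × (16 − 5) m = 5018 J = 1.199 kcal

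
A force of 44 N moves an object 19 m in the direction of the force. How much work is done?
W = Fd = 44×19 = 836.0 J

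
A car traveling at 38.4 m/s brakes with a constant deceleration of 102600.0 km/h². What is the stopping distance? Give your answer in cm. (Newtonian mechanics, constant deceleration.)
d = v₀² / (2a) (with unit conversion) = 9313.0 cm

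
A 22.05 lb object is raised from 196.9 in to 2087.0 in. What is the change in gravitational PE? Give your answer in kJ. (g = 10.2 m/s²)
ΔPE = mg(h₂ − h₁) = 10 kg × 10.2 m/s² × (53.01 − 5.001) m = 4898 J = 4.898 kJ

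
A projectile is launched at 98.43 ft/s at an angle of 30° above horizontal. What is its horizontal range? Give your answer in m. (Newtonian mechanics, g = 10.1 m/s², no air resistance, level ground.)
R = v₀² sin(2θ) / g (with unit conversion) = 77.18 m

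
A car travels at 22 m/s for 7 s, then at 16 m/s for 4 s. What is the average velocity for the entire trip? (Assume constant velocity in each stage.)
d₁ = v₁t₁ = 22 × 7 = 154 m
d₂ = v₂t₂ = 16 × 4 = 64 m
d_total = 218 m, t_total = 11 s
v_avg = d_total/t_total = 218/11 = 19.82 m/s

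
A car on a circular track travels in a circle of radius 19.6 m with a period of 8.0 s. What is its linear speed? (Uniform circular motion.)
v = 2πr/T = 2π×19.6/8.0 = 15.39 m/s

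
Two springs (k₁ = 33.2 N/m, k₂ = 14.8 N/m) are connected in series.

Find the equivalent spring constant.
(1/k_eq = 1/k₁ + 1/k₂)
1/k_eq = 1/33.2 + 1/14.8 = 0.097688; k_eq = 10.24 N/m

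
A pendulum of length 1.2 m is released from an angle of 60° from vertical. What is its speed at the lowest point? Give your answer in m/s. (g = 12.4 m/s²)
h = L(1 − cosθ) = 1.2×(1 − cos60°) = 0.6 m
v = √(2gh) = √(2×12.4×0.6) = 3.857 m/s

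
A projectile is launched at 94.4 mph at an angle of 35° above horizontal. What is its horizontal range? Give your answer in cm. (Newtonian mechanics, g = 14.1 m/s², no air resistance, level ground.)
R = v₀² sin(2θ) / g (with unit conversion) = 11870.0 cm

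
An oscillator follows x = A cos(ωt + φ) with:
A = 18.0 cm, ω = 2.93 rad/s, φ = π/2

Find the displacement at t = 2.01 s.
x = A cos(ωt + φ) = 18.0×cos(2.93×2.01 + π/2) = 6.908 cm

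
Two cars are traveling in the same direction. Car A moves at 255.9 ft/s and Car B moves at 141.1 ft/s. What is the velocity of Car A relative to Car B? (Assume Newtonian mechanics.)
v_rel = v_A - v_B = 255.9 - 141.1 = 114.8 ft/s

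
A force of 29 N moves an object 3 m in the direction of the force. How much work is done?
W = Fd = 29×3 = 87.0 J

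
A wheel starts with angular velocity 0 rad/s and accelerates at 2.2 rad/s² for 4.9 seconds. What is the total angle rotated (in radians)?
θ = ω₀t + ½αt² = 0×4.9 + ½×2.2×4.9² = 26.41 rad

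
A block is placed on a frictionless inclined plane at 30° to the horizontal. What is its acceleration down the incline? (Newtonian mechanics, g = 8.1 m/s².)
a = g sin(θ) = 8.1 × sin(30°) = 8.1 × 0.5 = 4.05 m/s²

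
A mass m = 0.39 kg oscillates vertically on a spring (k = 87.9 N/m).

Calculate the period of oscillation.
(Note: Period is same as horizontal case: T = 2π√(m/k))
T = 2π√(m/k) = 2π√(0.39/87.9) = 0.4185 s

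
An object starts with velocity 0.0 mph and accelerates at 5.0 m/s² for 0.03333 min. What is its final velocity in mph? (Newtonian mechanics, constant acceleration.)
v = v₀ + at (with unit conversion) = 22.37 mph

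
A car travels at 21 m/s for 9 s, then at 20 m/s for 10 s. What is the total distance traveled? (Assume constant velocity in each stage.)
d₁ = v₁t₁ = 21 × 9 = 189 m
d₂ = v₂t₂ = 20 × 10 = 200 m
d_total = 189 + 200 = 389 m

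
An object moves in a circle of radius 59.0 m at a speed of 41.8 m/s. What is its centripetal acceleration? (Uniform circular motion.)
a_c = v²/r = 41.8²/59.0 = 1747.24/59.0 = 29.61 m/s²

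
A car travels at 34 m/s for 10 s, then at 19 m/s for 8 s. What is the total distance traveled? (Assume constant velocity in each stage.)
d₁ = v₁t₁ = 34 × 10 = 340 m
d₂ = v₂t₂ = 19 × 8 = 152 m
d_total = 340 + 152 = 492 m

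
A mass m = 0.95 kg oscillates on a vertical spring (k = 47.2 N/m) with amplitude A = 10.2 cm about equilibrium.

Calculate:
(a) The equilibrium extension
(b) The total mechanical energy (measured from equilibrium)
x_eq = mg/k = 0.95×9.81/47.2 = 0.1974 m = 19.74 cm
E = ½kA² = ½×47.2×(0.102)² = 0.2455 J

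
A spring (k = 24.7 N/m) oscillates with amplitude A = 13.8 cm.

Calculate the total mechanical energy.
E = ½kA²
E = ½kA² = ½×24.7×(0.138)² = 0.2352 J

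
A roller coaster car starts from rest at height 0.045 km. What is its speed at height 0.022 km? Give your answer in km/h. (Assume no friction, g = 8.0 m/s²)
mgh₁ = ½mv₂² + mgh₂ → v₂ = √(2g(h₁−h₂)) = √(2×8.0×(45−22)) = 19.18 m/s = 69.06 km/h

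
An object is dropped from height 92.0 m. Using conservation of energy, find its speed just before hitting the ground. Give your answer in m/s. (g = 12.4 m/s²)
mgh = ½mv² → v = √(2gh) = √(2×12.4×92) = 47.77 m/s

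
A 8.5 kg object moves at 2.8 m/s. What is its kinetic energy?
KE = ½mv² = ½×8.5×2.8² = 33.32 J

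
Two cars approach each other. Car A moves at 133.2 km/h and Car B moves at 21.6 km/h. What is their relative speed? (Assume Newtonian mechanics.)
v_rel = v_A + v_B = 133.2 + 21.6 = 154.8 km/h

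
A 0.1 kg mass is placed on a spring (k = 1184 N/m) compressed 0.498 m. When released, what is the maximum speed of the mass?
½kx² = ½mv² → v = x√(k/m) = 0.498×√(1184/0.1) = 54.19 m/s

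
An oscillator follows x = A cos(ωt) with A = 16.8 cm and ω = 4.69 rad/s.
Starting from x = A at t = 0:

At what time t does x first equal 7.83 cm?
cos(ωt) = x/A = 7.83/16.8 = 0.4661
ωt = arccos(0.4661) = 1.086 rad
t = 1.086/4.69 = 0.2315 s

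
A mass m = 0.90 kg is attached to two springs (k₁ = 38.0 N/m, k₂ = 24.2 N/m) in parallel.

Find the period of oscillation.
k_eq = k₁+k₂ = 62.2 N/m
T = 2π√(m/k_eq) = 2π√(0.9/62.2) = 0.7558 s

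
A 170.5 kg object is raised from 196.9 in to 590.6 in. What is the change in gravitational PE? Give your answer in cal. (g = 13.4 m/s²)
ΔPE = mg(h₂ − h₁) = 170.5 kg × 13.4 m/s² × (15 − 5.001) m = 2.285e+04 J = 5461.0 cal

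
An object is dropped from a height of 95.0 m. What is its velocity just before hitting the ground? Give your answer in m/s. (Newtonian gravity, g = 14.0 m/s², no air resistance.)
v = √(2gh) = 51.58 m/s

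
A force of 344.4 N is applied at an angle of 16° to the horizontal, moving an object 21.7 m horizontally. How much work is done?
W = Fd cosθ = 344.4×21.7×cos(16°) = 7184.0 J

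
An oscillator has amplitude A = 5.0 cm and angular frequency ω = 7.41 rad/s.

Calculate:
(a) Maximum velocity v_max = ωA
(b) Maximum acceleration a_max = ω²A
v_max = ωA = 7.41×0.05 = 0.3705 m/s
a_max = ω²A = 7.41²×0.05 = 2.745 m/s²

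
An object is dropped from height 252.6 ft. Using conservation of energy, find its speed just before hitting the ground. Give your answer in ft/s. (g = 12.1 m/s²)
mgh = ½mv² → v = √(2gh) = √(2×12.1×76.99) = 43.17 m/s = 141.6 ft/s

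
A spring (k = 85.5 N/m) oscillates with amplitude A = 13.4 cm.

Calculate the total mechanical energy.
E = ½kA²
E = ½kA² = ½×85.5×(0.134)² = 0.7676 J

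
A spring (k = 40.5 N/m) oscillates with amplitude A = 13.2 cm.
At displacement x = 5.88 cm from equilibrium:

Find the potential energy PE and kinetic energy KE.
E_total = ½kA² = ½×40.5×(0.132)² = 0.3528 J
PE = ½kx² = ½×40.5×(0.0588)² = 0.07001 J
KE = E_total − PE = 0.2828 J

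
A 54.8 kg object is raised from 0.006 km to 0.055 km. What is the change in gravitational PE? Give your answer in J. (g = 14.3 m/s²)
ΔPE = mg(h₂ − h₁) = 54.8 kg × 14.3 m/s² × (55 − 6) m = 3.84e+04 J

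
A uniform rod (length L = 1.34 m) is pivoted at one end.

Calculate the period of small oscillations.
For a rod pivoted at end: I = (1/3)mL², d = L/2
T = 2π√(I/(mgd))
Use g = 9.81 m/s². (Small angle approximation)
I/m = (1/3)L² = 0.5985 m²; d = L/2 = 0.67 m
T = 2π√(I/(mgd)) = 2π√(0.5985/(9.81×0.67)) = 1.896 s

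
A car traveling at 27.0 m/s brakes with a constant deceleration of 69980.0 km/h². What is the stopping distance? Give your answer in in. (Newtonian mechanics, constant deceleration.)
d = v₀² / (2a) (with unit conversion) = 2658.0 in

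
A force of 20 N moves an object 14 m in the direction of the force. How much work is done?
W = Fd = 20×14 = 280.0 J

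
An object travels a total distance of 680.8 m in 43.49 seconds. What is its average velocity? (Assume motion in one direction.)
v_avg = Δd / Δt = 680.8 / 43.49 = 15.65 m/s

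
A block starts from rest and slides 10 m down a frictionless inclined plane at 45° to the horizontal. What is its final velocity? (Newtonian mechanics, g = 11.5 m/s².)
a = g sin(θ) = 11.5 × sin(45°) = 8.13 m/s²
v = √(2ad) = √(2 × 8.13 × 10) = 12.75 m/s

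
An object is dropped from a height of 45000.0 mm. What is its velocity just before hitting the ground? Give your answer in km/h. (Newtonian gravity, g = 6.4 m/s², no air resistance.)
v = √(2gh) (with unit conversion) = 86.4 km/h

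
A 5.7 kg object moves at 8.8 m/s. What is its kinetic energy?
KE = ½mv² = ½×5.7×8.8² = 220.704 J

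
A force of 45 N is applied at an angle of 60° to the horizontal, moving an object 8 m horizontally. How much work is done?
W = Fd cosθ = 45×8×cos(60°) = 180.0 J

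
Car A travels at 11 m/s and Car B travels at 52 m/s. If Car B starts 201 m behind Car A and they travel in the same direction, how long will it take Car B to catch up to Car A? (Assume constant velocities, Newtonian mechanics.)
Relative speed: v_rel = 52 - 11 = 41 m/s
Time to catch: t = d₀/v_rel = 201/41 = 4.9 s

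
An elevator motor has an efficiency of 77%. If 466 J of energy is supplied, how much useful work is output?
W_out = η × W_in = 0.77 × 466 = 358.82 J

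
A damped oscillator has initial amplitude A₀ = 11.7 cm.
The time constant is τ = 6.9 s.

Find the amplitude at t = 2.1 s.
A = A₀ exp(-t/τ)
A = A₀ exp(−t/τ) = 11.7×exp(−2.1/6.9) = 8.63 cm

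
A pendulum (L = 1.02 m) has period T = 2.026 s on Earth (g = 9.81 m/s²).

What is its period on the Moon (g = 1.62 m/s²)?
T = 2π√(L/g), so T_moon/T_earth = √(g_earth/g_moon)
T_moon = 2π√(1.02/1.62) = 4.986 s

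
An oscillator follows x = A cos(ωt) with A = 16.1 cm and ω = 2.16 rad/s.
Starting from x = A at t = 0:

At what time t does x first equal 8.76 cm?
cos(ωt) = x/A = 8.76/16.1 = 0.5441
ωt = arccos(0.5441) = 0.9955 rad
t = 0.9955/2.16 = 0.4609 s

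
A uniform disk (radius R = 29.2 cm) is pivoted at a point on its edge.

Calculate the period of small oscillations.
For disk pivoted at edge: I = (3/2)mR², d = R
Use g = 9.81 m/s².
I/m = (3/2)R² = 0.1279 m²; d = R = 0.292 m
T = 2π√((3/2)R²/(gR)) = 2π√(3R/(2g)) = 1.328 s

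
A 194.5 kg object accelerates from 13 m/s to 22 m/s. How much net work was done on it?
W_net = ΔKE = ½m(v₂² − v₁²) = ½×194.5×(22² − 13²) = 30633.75 J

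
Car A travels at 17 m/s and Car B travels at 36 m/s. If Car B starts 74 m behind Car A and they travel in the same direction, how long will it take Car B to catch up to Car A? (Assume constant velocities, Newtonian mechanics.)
Relative speed: v_rel = 36 - 17 = 19 m/s
Time to catch: t = d₀/v_rel = 74/19 = 3.89 s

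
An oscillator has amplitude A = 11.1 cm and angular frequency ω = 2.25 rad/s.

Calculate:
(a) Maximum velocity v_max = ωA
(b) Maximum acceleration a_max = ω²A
v_max = ωA = 2.25×0.111 = 0.2497 m/s
a_max = ω²A = 2.25²×0.111 = 0.5619 m/s²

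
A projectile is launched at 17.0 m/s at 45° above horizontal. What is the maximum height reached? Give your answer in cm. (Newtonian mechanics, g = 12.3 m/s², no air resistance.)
H = v₀²sin²(θ)/(2g) (with unit conversion) = 587.4 cm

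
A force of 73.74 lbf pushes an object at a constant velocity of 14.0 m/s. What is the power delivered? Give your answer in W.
P = Fv = 328 N × 14 m/s = 4592 W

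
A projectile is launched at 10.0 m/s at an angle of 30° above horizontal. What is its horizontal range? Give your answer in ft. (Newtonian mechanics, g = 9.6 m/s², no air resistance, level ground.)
R = v₀² sin(2θ) / g (with unit conversion) = 29.6 ft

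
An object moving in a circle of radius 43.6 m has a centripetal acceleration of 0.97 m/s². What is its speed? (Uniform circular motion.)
v = √(a_c × r) = √(0.97 × 43.6) = 6.5 m/s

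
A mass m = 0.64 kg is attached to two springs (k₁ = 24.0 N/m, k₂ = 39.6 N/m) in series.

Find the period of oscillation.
k_eq = k₁k₂/(k₁+k₂) = 14.94 N/m
T = 2π√(m/k_eq) = 2π√(0.64/14.94) = 1.3 s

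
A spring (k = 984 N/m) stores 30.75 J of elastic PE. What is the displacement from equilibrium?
PE = ½kx² → x = √(2PE/k) = √(2×30.75/984) = 0.25 m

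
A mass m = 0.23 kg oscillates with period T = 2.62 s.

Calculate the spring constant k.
T = 2π√(m/k) → k = m(2π/T)² = 0.23×(2π/2.62)² = 1.323 N/m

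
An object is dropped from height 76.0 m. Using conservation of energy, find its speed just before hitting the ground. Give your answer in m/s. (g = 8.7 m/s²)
mgh = ½mv² → v = √(2gh) = √(2×8.7×76) = 36.36 m/s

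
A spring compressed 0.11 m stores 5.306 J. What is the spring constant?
PE = ½kx² → k = 2PE/x² = 2×5.306/0.11² = 877.0 N/m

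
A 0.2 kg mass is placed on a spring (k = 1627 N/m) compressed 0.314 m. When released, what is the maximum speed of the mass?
½kx² = ½mv² → v = x√(k/m) = 0.314×√(1627/0.2) = 28.32 m/s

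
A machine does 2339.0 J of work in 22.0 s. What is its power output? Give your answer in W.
P = W/t = 2339 J / 22 s = 106.3 W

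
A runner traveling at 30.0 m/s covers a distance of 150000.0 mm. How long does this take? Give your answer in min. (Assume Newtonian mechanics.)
t = d/v (with unit conversion) = 0.08333 min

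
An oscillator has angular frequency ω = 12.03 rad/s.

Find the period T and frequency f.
T = 2π/ω = 2π/12.03 = 0.5223 s; f = ω/2π = 1.915 Hz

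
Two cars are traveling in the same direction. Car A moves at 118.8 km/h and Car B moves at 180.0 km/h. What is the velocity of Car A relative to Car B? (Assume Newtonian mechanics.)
v_rel = v_A - v_B = 118.8 - 180.0 = -61.2 km/h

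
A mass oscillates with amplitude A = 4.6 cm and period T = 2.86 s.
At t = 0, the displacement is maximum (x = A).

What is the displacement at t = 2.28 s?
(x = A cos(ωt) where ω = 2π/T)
ω = 2π/T = 2π/2.86 = 2.197 rad/s
x = A cos(ωt) = 4.6×cos(2.197×2.28) = 1.344 cm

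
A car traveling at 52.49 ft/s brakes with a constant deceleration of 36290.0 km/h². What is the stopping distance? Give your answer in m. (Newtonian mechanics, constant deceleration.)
d = v₀² / (2a) (with unit conversion) = 45.71 m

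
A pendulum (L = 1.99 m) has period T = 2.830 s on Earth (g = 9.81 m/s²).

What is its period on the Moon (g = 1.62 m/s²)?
T = 2π√(L/g), so T_moon/T_earth = √(g_earth/g_moon)
T_moon = 2π√(1.99/1.62) = 6.964 s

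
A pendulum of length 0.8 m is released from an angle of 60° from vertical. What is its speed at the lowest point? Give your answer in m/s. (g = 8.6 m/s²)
h = L(1 − cosθ) = 0.8×(1 − cos60°) = 0.4 m
v = √(2gh) = √(2×8.6×0.4) = 2.623 m/s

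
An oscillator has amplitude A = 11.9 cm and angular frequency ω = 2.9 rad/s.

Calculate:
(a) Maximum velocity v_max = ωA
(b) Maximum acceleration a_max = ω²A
v_max = ωA = 2.9×0.119 = 0.3451 m/s
a_max = ω²A = 2.9²×0.119 = 1.001 m/s²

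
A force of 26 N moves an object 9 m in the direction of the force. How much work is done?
W = Fd = 26×9 = 234.0 J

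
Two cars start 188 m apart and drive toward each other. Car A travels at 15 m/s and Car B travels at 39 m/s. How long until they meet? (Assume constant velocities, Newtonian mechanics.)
Combined speed: v_combined = 15 + 39 = 54 m/s
Time to meet: t = d/54 = 188/54 = 3.48 s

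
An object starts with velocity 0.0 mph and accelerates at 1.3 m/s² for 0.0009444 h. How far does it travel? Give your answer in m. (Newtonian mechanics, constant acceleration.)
d = v₀t + ½at² (with unit conversion) = 7.513 m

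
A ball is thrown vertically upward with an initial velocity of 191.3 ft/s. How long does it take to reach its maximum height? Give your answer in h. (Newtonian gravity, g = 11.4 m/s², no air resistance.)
t_up = v₀/g (with unit conversion) = 0.001421 h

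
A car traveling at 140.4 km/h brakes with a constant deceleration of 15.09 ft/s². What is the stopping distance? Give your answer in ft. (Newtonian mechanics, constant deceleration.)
d = v₀² / (2a) (with unit conversion) = 542.5 ft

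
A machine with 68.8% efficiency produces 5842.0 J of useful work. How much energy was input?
W_in = W_out/η = 5842.0/0.688 = 8491.3 J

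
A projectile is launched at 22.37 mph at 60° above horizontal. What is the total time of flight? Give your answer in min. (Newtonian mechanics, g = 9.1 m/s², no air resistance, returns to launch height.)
T = 2v₀sin(θ)/g (with unit conversion) = 0.03172 min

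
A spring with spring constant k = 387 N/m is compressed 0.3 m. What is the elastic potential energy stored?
PE = ½kx² = ½×387×0.3² = 17.41 J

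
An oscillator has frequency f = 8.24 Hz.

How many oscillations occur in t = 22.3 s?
n = f×t = 8.24×22.3 = 183.8 oscillations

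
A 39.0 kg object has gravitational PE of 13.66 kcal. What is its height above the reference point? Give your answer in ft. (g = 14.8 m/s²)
PE = mgh → h = PE/(mg) = 5.715e+04 J / (39 kg × 14.8 m/s²) = 99.02 m = 324.9 ft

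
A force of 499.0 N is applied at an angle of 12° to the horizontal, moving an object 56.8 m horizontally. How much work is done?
W = Fd cosθ = 499.0×56.8×cos(12°) = 27724.0 J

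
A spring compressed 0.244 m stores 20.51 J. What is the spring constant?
PE = ½kx² → k = 2PE/x² = 2×20.51/0.244² = 689.0 N/m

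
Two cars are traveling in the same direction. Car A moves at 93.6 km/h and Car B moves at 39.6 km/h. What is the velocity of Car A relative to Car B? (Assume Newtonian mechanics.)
v_rel = v_A - v_B = 93.6 - 39.6 = 54.0 km/h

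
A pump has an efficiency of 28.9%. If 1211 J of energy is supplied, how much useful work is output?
W_out = η × W_in = 0.289 × 1211 = 349.98 J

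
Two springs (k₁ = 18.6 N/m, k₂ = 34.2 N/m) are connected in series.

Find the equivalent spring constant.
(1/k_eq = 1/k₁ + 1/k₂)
1/k_eq = 1/18.6 + 1/34.2 = 0.083003; k_eq = 12.05 N/m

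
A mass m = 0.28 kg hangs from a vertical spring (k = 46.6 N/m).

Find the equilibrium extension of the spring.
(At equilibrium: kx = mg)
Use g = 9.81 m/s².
x_eq = mg/k = 0.28×9.81/46.6 = 0.05894 m = 5.894 cm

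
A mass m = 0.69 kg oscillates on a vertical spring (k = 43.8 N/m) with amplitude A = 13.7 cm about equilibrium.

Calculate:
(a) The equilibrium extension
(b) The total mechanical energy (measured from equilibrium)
x_eq = mg/k = 0.69×9.81/43.8 = 0.1545 m = 15.45 cm
E = ½kA² = ½×43.8×(0.137)² = 0.411 J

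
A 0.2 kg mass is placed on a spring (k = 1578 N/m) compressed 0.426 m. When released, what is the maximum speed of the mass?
½kx² = ½mv² → v = x√(k/m) = 0.426×√(1578/0.2) = 37.84 m/s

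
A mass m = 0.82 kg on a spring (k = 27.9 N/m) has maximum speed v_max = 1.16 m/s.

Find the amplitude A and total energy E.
½mv²_max = ½kA² → A = v_max√(m/k) = 1.16×√(0.82/27.9) = 0.1989 m = 19.89 cm
E = ½mv²_max = ½×0.82×1.16² = 0.5517 J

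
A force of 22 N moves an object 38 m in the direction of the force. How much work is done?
W = Fd = 22×38 = 836.0 J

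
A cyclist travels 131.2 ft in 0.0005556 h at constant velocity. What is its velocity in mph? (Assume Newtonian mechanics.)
v = d/t (with unit conversion) = 44.72 mph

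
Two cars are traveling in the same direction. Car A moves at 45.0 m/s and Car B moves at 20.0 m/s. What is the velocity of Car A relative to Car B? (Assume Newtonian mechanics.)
v_rel = v_A - v_B = 45.0 - 20.0 = 25.0 m/s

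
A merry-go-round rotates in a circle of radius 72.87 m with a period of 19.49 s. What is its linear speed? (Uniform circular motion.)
v = 2πr/T = 2π×72.87/19.49 = 23.49 m/s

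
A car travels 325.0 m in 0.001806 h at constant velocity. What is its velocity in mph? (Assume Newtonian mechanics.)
v = d/t (with unit conversion) = 111.8 mph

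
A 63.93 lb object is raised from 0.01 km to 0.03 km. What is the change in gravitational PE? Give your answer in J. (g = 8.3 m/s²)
ΔPE = mg(h₂ − h₁) = 29 kg × 8.3 m/s² × (30 − 10) m = 4814 J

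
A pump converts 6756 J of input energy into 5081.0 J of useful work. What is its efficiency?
η = W_out/W_in = 5081.0/6756 = 0.7521 = 75.21%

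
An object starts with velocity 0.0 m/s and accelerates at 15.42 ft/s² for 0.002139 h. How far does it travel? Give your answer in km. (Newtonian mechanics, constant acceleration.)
d = v₀t + ½at² (with unit conversion) = 0.1393 km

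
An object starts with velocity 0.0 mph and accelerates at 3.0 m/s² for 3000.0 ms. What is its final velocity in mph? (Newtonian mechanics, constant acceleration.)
v = v₀ + at (with unit conversion) = 20.13 mph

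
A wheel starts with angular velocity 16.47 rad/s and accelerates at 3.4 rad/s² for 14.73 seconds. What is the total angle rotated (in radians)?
θ = ω₀t + ½αt² = 16.47×14.73 + ½×3.4×14.73² = 611.46 rad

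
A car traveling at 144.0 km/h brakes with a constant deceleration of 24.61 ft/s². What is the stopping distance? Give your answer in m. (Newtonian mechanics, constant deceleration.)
d = v₀² / (2a) (with unit conversion) = 106.7 m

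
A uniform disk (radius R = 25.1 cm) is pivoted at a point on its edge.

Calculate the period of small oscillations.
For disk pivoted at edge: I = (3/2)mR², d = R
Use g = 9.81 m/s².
I/m = (3/2)R² = 0.0945 m²; d = R = 0.251 m
T = 2π√((3/2)R²/(gR)) = 2π√(3R/(2g)) = 1.231 s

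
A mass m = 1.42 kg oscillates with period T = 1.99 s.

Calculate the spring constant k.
T = 2π√(m/k) → k = m(2π/T)² = 1.42×(2π/1.99)² = 14.16 N/m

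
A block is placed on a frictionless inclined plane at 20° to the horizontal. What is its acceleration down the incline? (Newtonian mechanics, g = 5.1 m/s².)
a = g sin(θ) = 5.1 × sin(20°) = 5.1 × 0.342 = 1.74 m/s²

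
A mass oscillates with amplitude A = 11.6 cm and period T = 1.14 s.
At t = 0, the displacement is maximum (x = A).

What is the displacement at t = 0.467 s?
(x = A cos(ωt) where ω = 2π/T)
ω = 2π/T = 2π/1.14 = 5.512 rad/s
x = A cos(ωt) = 11.6×cos(5.512×0.467) = -9.78 cm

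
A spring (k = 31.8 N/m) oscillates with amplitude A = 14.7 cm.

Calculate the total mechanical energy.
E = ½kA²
E = ½kA² = ½×31.8×(0.147)² = 0.3436 J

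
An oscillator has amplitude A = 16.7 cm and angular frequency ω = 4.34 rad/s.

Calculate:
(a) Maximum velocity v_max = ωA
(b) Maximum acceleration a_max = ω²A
v_max = ωA = 4.34×0.167 = 0.7248 m/s
a_max = ω²A = 4.34²×0.167 = 3.146 m/s²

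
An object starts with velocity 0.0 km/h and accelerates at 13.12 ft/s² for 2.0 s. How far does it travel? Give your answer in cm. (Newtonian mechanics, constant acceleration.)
d = v₀t + ½at² (with unit conversion) = 799.8 cm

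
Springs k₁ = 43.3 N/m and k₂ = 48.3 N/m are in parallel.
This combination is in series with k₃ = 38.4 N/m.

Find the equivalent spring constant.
k₁₂ = k₁ + k₂ = 91.6 N/m (parallel)
1/k_eq = 1/k₁₂ + 1/k₃ → k_eq = 27.06 N/m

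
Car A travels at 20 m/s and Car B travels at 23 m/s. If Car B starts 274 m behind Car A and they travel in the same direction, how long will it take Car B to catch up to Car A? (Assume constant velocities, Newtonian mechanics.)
Relative speed: v_rel = 23 - 20 = 3 m/s
Time to catch: t = d₀/v_rel = 274/3 = 91.33 s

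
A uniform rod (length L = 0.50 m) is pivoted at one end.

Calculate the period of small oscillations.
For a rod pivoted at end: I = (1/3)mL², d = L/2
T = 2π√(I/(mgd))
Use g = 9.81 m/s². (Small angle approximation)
I/m = (1/3)L² = 0.08333 m²; d = L/2 = 0.25 m
T = 2π√(I/(mgd)) = 2π√(0.08333/(9.81×0.25)) = 1.158 s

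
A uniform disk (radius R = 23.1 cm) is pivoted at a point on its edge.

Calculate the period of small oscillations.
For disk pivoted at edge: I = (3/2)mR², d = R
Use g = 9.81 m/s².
I/m = (3/2)R² = 0.08004 m²; d = R = 0.231 m
T = 2π√((3/2)R²/(gR)) = 2π√(3R/(2g)) = 1.181 s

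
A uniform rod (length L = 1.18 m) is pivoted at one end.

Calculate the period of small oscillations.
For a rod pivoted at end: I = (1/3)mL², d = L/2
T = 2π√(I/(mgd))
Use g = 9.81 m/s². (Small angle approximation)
I/m = (1/3)L² = 0.4641 m²; d = L/2 = 0.59 m
T = 2π√(I/(mgd)) = 2π√(0.4641/(9.81×0.59)) = 1.779 s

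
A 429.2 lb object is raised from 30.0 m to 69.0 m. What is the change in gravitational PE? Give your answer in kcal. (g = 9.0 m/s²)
ΔPE = mg(h₂ − h₁) = 194.7 kg × 9.0 m/s² × (69 − 30) m = 6.833e+04 J = 16.33 kcal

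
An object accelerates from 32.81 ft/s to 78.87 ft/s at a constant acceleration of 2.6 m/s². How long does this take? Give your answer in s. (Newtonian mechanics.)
t = (v - v₀)/a (with unit conversion) = 5.4 s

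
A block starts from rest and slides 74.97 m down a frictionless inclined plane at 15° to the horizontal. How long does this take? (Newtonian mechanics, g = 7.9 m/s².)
a = g sin(θ) = 7.9 × sin(15°) = 2.04 m/s²
t = √(2d/a) = √(2 × 74.97 / 2.04) = 8.56 s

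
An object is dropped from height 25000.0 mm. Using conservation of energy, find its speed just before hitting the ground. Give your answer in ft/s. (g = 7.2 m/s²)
mgh = ½mv² → v = √(2gh) = √(2×7.2×25) = 18.97 m/s = 62.25 ft/s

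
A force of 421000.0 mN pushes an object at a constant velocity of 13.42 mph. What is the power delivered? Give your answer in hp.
P = Fv = 421 N × 5.999 m/s = 2526 W = 3.387 hp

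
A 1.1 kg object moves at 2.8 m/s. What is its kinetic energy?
KE = ½mv² = ½×1.1×2.8² = 4.312 J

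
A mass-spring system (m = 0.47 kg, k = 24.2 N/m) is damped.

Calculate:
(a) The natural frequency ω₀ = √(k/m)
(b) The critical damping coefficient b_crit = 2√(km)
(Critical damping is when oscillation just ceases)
ω₀ = √(k/m) = √(24.2/0.47) = 7.176 rad/s
b_crit = 2√(km) = 2√(24.2×0.47) = 6.745 kg/s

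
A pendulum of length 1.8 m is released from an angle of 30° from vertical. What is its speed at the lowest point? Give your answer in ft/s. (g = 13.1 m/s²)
h = L(1 − cosθ) = 1.8×(1 − cos30°) = 0.2412 m
v = √(2gh) = √(2×13.1×0.2412) = 2.514 m/s = 8.247 ft/s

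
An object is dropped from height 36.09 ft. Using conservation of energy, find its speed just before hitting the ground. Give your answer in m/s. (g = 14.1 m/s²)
mgh = ½mv² → v = √(2gh) = √(2×14.1×11) = 17.61 m/s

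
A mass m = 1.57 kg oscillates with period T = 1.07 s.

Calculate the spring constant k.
T = 2π√(m/k) → k = m(2π/T)² = 1.57×(2π/1.07)² = 54.14 N/m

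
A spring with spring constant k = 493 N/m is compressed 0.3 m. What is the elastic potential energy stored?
PE = ½kx² = ½×493×0.3² = 22.18 J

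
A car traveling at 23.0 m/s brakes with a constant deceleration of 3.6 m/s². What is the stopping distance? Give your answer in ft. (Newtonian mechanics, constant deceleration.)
d = v₀² / (2a) (with unit conversion) = 241.1 ft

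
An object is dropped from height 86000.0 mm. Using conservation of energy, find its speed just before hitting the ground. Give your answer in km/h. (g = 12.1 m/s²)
mgh = ½mv² → v = √(2gh) = √(2×12.1×86) = 45.62 m/s = 164.2 km/h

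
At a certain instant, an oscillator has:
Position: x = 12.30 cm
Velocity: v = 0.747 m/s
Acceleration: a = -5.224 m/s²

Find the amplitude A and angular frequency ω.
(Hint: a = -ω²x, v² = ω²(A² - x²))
a = −ω²x → ω = √(|a|/x) = √(5.224/0.123) = 6.517 rad/s
v² = ω²(A² − x²) → A = √(x² + v²/ω²) = √(0.123² + 0.747²/6.517²) = 0.1681 m = 16.81 cm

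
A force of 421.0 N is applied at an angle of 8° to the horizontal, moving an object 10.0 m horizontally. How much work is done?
W = Fd cosθ = 421.0×10.0×cos(8°) = 4169.0 J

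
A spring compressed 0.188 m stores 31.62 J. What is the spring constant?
PE = ½kx² → k = 2PE/x² = 2×31.62/0.188² = 1789.0 N/m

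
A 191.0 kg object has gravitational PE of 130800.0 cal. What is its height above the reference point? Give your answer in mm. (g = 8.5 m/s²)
PE = mgh → h = PE/(mg) = 5.473e+05 J / (191 kg × 8.5 m/s²) = 337.1 m = 337100.0 mm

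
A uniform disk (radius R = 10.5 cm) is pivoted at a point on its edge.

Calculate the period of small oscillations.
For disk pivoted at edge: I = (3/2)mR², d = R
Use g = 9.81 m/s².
I/m = (3/2)R² = 0.01654 m²; d = R = 0.105 m
T = 2π√((3/2)R²/(gR)) = 2π√(3R/(2g)) = 0.7961 s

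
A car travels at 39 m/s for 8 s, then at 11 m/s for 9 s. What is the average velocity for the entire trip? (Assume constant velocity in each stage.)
d₁ = v₁t₁ = 39 × 8 = 312 m
d₂ = v₂t₂ = 11 × 9 = 99 m
d_total = 411 m, t_total = 17 s
v_avg = d_total/t_total = 411/17 = 24.18 m/s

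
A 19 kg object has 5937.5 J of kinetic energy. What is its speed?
KE = ½mv² → v = √(2KE/m) = √(2×5937.5/19) = 25.0 m/s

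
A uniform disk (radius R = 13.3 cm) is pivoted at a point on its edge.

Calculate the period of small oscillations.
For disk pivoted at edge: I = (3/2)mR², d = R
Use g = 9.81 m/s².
I/m = (3/2)R² = 0.02653 m²; d = R = 0.133 m
T = 2π√((3/2)R²/(gR)) = 2π√(3R/(2g)) = 0.896 s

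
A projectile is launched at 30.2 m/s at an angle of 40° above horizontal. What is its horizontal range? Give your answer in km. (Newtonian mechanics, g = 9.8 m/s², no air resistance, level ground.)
R = v₀² sin(2θ) / g (with unit conversion) = 0.09165 km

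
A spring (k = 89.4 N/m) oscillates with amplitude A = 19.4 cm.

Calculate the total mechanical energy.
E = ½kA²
E = ½kA² = ½×89.4×(0.194)² = 1.682 J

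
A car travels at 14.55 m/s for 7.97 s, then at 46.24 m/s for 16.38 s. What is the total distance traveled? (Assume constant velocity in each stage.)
d₁ = v₁t₁ = 14.55 × 7.97 = 115.963 m
d₂ = v₂t₂ = 46.24 × 16.38 = 757.411 m
d_total = 115.963 + 757.411 = 873.37 m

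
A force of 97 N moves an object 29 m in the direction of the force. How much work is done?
W = Fd = 97×29 = 2813.0 J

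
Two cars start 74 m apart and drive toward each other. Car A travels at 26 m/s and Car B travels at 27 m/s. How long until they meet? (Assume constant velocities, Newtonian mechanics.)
Combined speed: v_combined = 26 + 27 = 53 m/s
Time to meet: t = d/53 = 74/53 = 1.4 s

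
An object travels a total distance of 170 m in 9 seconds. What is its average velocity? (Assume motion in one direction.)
v_avg = Δd / Δt = 170 / 9 = 18.89 m/s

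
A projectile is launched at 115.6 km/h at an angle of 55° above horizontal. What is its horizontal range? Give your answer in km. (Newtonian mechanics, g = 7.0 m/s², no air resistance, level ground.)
R = v₀² sin(2θ) / g (with unit conversion) = 0.1384 km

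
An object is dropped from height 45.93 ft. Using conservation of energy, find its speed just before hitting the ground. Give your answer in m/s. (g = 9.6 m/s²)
mgh = ½mv² → v = √(2gh) = √(2×9.6×14) = 16.39 m/s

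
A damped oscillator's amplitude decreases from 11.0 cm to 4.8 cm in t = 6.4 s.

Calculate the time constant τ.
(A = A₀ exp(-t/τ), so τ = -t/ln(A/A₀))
A/A₀ = 4.8/11.0 = 0.4364; ln(A/A₀) = -0.8293
τ = −t/ln(A/A₀) = −6.4/-0.8293 = 7.718 s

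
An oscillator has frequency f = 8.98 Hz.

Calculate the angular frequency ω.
ω = 2πf = 2π×8.98 = 56.42 rad/s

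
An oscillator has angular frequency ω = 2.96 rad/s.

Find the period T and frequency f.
T = 2π/ω = 2π/2.96 = 2.123 s; f = ω/2π = 0.4711 Hz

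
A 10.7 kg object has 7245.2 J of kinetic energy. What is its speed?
KE = ½mv² → v = √(2KE/m) = √(2×7245.2/10.7) = 36.8 m/s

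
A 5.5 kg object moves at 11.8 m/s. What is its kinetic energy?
KE = ½mv² = ½×5.5×11.8² = 382.91 J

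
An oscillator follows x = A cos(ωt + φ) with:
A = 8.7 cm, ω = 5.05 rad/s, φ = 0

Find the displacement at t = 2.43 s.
x = A cos(ωt + φ) = 8.7×cos(5.05×2.43 + 0) = 8.325 cm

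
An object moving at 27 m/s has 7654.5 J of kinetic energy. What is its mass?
KE = ½mv² → m = 2KE/v² = 2×7654.5/27² = 21.0 kg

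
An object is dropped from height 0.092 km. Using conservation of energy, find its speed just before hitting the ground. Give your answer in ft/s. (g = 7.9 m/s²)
mgh = ½mv² → v = √(2gh) = √(2×7.9×92) = 38.13 m/s = 125.1 ft/s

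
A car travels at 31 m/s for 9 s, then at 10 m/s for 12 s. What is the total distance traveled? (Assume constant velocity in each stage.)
d₁ = v₁t₁ = 31 × 9 = 279 m
d₂ = v₂t₂ = 10 × 12 = 120 m
d_total = 279 + 120 = 399 m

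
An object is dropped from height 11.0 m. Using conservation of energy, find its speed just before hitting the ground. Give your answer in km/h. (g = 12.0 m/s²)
mgh = ½mv² → v = √(2gh) = √(2×12.0×11) = 16.25 m/s = 58.49 km/h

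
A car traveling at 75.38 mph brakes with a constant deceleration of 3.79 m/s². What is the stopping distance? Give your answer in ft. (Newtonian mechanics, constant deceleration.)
d = v₀² / (2a) (with unit conversion) = 491.5 ft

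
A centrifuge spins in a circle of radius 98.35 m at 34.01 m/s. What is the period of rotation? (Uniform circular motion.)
T = 2πr/v = 2π×98.35/34.01 = 18.17 s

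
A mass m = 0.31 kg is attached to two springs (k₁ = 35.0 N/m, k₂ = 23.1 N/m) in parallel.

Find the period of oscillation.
k_eq = k₁+k₂ = 58.1 N/m
T = 2π√(m/k_eq) = 2π√(0.31/58.1) = 0.459 s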